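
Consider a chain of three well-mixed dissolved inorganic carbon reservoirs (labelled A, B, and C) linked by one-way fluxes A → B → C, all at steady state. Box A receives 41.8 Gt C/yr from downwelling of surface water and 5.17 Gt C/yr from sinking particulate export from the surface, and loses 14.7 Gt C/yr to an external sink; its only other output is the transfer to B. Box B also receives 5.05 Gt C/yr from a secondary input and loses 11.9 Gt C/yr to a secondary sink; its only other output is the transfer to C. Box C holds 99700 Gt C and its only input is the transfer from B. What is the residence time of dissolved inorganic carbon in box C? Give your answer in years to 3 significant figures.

Box A: F(A→B) = (41.8 + 5.17) − 14.7 = 32.270 Gt C/yr.
Box B: F(B→C) = (32.270 + 5.05) − 11.9 = 25.420 Gt C/yr.
Box C throughput = its input = 25.420 Gt C/yr; τ = 99700 / 25.420 = 3922 yr.

3920 yr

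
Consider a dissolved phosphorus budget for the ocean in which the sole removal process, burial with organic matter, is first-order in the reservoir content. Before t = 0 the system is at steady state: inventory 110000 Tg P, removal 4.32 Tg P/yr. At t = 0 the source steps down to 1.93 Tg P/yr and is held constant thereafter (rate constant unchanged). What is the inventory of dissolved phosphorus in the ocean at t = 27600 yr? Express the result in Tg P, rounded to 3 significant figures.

τ = M₀/F₀ = 110000/4.32 = 25460 yr; rate constant k = 1/τ.
New steady state M_∞ = F₁/k = F₁·τ = 1.93 × 25460 = 49144 Tg P.
M(t) = M_∞ + (M₀ − M_∞)·e^(−t/τ); t/τ = 27600/25460 = 1.084, so e^(−t/τ) = 0.3383.
M(t) = 49144 + 60860 × 0.3383 = 69729 Tg P.

69700 Tg P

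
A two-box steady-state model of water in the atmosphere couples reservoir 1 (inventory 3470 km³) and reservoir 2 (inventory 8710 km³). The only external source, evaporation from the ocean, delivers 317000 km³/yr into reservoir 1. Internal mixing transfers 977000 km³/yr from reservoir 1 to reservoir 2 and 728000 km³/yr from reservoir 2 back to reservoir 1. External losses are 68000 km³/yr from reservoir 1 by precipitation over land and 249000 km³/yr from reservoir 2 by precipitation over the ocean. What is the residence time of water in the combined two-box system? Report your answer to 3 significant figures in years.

Treat the two boxes together as one reservoir: the mixing fluxes between them are internal recycling, so τ = ΣM / Σ(external losses).
M_total = 3470 + 8710 = 12180 km³.
ΣF_external_out = 68000 + 249000 = 317000 km³/yr.
τ = M_total / ΣF_ext = 12180 / 317000 = 0.03842 yr.

0.0384 yr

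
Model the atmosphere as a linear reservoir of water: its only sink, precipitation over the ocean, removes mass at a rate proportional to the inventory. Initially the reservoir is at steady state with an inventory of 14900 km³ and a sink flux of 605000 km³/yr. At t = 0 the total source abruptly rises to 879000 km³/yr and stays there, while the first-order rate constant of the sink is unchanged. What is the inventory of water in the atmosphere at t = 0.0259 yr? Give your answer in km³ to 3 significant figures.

τ = M₀/F₀ = 14900/605000 = 0.02463 yr; rate constant k = 1/τ.
New steady state M_∞ = F₁/k = F₁·τ = 879000 × 0.02463 = 21648 km³.
M(t) = M_∞ + (M₀ − M_∞)·e^(−t/τ); t/τ = 0.0259/0.02463 = 1.052, so e^(−t/τ) = 0.3494.
M(t) = 21648 − 6748 × 0.3494 = 19291 km³.

19300 km³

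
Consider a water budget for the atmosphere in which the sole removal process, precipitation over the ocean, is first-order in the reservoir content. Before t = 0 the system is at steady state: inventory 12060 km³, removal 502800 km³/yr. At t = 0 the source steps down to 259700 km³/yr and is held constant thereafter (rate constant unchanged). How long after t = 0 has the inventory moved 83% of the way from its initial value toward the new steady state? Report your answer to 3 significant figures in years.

0.0425 yr

τ = M₀/F₀ = 12060/502800 = 0.02399 yr.
The remaining gap fraction is e^(−t/τ); 83% covered ⇒ e^(−t/τ) = 0.170.
t = −τ ln(0.170) = 0.02399 × 1.772 = 0.04250 yr.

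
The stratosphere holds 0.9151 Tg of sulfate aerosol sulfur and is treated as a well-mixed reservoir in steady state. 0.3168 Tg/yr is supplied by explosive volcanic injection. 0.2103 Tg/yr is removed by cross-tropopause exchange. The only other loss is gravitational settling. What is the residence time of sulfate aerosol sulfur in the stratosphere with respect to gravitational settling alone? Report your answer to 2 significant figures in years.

At steady state ΣF_in = ΣF_out.
ΣF_in = 0.31680 Tg/yr.
Gravitational settling flux = ΣF_in − (0.2103) = 0.31680 − 0.2103 = 0.1065 Tg/yr.
τ = M / F = 0.9151 / 0.1065 = 8.592 yr.

8.6 yr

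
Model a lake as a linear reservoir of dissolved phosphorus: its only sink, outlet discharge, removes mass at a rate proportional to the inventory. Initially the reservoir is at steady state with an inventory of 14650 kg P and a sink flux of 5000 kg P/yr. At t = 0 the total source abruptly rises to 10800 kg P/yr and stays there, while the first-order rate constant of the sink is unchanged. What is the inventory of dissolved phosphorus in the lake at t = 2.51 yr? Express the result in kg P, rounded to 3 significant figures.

Residence time τ = M₀/F₀ = 2.930 yr. The eventual steady state is M_∞ = M₀·(F₁/F₀) = 14650 × 10800/5000 = 31644 kg P.
The anomaly ΔM(t) = M(t) − M_∞ decays as ΔM₀·e^(−t/τ) with ΔM₀ = 14650 − 31644 = −16990 kg P.
At t = 2.51 yr, e^(−t/τ) = e^(−0.8567) = 0.4246, so ΔM = −7215 kg P and M = 31644 − 7215 = 24429 kg P.

24400 kg P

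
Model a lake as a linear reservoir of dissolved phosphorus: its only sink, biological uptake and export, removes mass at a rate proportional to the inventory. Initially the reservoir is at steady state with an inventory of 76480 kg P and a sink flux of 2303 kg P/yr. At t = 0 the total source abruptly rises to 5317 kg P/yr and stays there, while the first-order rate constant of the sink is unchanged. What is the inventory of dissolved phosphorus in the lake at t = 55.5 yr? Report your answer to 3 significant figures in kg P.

Residence time τ = M₀/F₀ = 33.21 yr. The eventual steady state is M_∞ = M₀·(F₁/F₀) = 76480 × 5317/2303 = 176570 kg P.
The anomaly ΔM(t) = M(t) − M_∞ decays as ΔM₀·e^(−t/τ) with ΔM₀ = 76480 − 176570 = −100100 kg P.
At t = 55.5 yr, e^(−t/τ) = e^(−1.671) = 0.1880, so ΔM = −18820 kg P and M = 176570 − 18820 = 157750 kg P.

158000 kg P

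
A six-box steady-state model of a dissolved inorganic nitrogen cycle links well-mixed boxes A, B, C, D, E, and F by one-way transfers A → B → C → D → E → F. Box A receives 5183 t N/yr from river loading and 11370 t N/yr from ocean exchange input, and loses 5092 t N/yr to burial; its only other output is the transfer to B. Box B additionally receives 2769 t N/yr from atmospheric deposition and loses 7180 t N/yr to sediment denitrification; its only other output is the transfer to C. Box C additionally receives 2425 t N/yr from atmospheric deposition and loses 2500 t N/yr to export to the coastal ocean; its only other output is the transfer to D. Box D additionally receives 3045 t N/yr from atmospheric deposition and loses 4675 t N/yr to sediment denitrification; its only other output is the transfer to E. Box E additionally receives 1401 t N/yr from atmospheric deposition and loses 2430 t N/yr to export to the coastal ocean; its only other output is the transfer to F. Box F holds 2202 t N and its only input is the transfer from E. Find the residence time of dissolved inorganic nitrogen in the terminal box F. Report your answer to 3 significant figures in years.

Box A: F(A→B) = (5183 + 11370) − 5092 = 11461 t N/yr.
Box B: F(B→C) = (11461 + 2769) − 7180 = 7050.0 t N/yr.
Box C: F(C→D) = (7050.0 + 2425) − 2500 = 6975.0 t N/yr.
Box D: F(D→E) = (6975.0 + 3045) − 4675 = 5345.0 t N/yr.
Box E: F(E→F) = (5345.0 + 1401) − 2430 = 4316.0 t N/yr.
Box F throughput = its input = 4316.0 t N/yr; τ = 2202 / 4316.0 = 0.5102 yr.

0.510 yr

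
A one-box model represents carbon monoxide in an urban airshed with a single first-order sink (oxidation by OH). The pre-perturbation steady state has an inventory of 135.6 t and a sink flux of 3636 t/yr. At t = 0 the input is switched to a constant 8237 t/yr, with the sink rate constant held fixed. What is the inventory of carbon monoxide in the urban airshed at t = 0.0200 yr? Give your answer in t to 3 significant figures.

τ = M₀/F₀ = 135.6/3636 = 0.03729 yr; rate constant k = 1/τ.
New steady state M_∞ = F₁/k = F₁·τ = 8237 × 0.03729 = 307.19 t.
M(t) = M_∞ + (M₀ − M_∞)·e^(−t/τ); t/τ = 0.0200/0.03729 = 0.5363, so e^(−t/τ) = 0.5849.
M(t) = 307.19 − 171.6 × 0.5849 = 206.82 t.

207 t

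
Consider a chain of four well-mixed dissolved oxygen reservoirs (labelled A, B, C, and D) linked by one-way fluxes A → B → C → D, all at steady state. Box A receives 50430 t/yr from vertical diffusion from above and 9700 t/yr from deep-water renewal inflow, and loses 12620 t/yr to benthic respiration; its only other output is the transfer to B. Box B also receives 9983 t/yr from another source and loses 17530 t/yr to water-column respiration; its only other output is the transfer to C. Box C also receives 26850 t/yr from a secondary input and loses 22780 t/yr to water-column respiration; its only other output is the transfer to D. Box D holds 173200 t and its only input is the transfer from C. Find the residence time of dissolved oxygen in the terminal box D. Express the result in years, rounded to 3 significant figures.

Box A: F(A→B) = (50430 + 9700) − 12620 = 47510 t/yr.
Box B: F(B→C) = (47510 + 9983) − 17530 = 39963 t/yr.
Box C: F(C→D) = (39963 + 26850) − 22780 = 44033 t/yr.
Box D throughput = its input = 44033 t/yr; τ = 173200 / 44033 = 3.933 yr.

3.93 yr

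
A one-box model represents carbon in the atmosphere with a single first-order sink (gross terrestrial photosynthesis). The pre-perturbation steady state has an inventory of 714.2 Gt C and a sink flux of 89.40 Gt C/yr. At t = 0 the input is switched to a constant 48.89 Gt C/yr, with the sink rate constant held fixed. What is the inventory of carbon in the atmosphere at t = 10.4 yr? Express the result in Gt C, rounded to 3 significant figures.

The sink rate constant is k = F₀/M₀ = 89.40/714.2 = 0.1252 yr⁻¹.
Solving dM/dt = F₁ − kM with M(0) = M₀ gives M(t) = F₁/k + (M₀ − F₁/k)·e^(−kt).
F₁/k = 48.89/0.1252 = 390.57 Gt C; kt = 0.1252 × 10.4 = 1.302, e^(−kt) = 0.2720.
M(10.4) = 390.57 + (714.2 − 390.57) × 0.2720 = 390.57 + 88.04 = 478.61 Gt C.

479 Gt C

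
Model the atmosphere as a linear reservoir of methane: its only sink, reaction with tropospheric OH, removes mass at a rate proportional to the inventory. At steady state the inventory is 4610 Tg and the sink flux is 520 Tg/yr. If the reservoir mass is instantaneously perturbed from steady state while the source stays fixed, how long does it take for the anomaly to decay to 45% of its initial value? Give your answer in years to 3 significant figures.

7.08 yr

For a linear reservoir the anomaly decays as exp(−t/τ) with τ = M/F = 4610/520 = 8.865 yr.
exp(−t/τ) = 0.45 ⇒ t = −τ ln(0.45) = 8.865 × 0.7985 = 7.079 yr.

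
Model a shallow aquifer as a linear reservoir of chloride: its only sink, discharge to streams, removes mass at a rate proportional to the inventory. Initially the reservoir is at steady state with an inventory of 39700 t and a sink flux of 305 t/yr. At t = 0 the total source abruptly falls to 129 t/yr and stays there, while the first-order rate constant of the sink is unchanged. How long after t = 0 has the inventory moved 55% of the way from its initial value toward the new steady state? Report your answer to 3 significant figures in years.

τ = M₀/F₀ = 39700/305 = 130.2 yr.
The remaining gap fraction is e^(−t/τ); 55% covered ⇒ e^(−t/τ) = 0.450.
t = −τ ln(0.450) = 130.2 × 0.7985 = 103.9 yr.

104 yr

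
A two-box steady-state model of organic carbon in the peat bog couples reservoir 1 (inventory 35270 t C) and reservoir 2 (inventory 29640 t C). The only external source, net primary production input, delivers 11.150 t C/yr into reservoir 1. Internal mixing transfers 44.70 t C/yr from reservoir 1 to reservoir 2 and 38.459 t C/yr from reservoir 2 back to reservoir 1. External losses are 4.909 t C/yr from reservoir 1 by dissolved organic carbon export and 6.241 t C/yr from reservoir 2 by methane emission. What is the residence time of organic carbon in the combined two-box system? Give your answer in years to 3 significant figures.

For the system as a whole, the A↔B exchange is internal and contributes nothing to the throughput; only the external sinks remove mass.
M_total = 35270 + 29640 = 64910 t C.
ΣF_external_out = 4.909 + 6.241 = 11.150 t C/yr.
τ = M_total / ΣF_ext = 64910 / 11.150 = 5822 yr.

5820 yr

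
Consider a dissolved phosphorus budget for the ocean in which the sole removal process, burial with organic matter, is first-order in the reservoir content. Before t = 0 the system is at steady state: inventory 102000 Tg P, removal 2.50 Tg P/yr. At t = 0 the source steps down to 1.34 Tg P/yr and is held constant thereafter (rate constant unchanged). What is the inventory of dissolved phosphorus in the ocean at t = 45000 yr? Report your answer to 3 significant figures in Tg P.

70400 Tg P

Residence time τ = M₀/F₀ = 40800 yr. The eventual steady state is M_∞ = M₀·(F₁/F₀) = 102000 × 1.34/2.50 = 54672 Tg P.
The anomaly ΔM(t) = M(t) − M_∞ decays as ΔM₀·e^(−t/τ) with ΔM₀ = 102000 − 54672 = 47330 Tg P.
At t = 45000 yr, e^(−t/τ) = e^(−1.103) = 0.3319, so ΔM = 15710 Tg P and M = 54672 + 15710 = 70380 Tg P.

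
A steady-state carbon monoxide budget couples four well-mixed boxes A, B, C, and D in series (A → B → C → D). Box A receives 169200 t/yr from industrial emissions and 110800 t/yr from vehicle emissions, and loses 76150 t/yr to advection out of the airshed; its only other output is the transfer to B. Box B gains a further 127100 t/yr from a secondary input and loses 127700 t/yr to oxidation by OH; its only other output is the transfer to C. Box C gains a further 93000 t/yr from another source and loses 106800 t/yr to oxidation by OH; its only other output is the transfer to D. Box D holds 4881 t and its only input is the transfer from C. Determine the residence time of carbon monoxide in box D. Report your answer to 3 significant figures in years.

0.0258 yr

Box A: F(A→B) = (169200 + 110800) − 76150 = 203850 t/yr.
Box B: F(B→C) = (203850 + 127100) − 127700 = 203250 t/yr.
Box C: F(C→D) = (203250 + 93000) − 106800 = 189450 t/yr.
Box D throughput = its input = 189450 t/yr; τ = 4881 / 189450 = 0.02576 yr.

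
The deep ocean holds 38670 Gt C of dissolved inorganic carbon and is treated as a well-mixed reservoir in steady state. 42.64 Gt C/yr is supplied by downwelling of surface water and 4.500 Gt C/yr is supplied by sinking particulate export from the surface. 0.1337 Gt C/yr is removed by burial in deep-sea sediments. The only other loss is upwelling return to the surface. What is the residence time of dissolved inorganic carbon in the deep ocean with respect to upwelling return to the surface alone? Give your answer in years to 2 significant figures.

At steady state ΣF_in = ΣF_out.
ΣF_in = 42.64 + 4.500 = 47.140 Gt C/yr.
Upwelling return to the surface flux = ΣF_in − (0.1337) = 47.140 − 0.1337 = 47.01 Gt C/yr.
τ = M / F = 38670 / 47.01 = 822.7 yr.

820 yr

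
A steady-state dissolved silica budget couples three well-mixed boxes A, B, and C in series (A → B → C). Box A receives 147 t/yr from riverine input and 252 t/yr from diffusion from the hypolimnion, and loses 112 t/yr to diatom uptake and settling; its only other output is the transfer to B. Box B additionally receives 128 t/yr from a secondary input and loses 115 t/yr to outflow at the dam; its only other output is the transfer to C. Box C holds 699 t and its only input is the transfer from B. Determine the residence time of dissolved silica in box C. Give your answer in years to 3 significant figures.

2.33 yr

Box A: F(A→B) = (147 + 252) − 112 = 287.00 t/yr.
Box B: F(B→C) = (287.00 + 128) − 115 = 300.00 t/yr.
Box C throughput = its input = 300.00 t/yr; τ = 699 / 300.00 = 2.330 yr.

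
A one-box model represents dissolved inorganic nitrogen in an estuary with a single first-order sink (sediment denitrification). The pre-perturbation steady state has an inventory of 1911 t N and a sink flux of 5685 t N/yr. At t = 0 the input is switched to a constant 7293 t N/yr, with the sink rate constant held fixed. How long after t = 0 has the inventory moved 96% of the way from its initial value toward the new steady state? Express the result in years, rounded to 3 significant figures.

τ = M₀/F₀ = 1911/5685 = 0.3361 yr.
The remaining gap fraction is e^(−t/τ); 96% covered ⇒ e^(−t/τ) = 0.0400.
t = −τ ln(0.0400) = 0.3361 × 3.219 = 1.082 yr.

1.08 yr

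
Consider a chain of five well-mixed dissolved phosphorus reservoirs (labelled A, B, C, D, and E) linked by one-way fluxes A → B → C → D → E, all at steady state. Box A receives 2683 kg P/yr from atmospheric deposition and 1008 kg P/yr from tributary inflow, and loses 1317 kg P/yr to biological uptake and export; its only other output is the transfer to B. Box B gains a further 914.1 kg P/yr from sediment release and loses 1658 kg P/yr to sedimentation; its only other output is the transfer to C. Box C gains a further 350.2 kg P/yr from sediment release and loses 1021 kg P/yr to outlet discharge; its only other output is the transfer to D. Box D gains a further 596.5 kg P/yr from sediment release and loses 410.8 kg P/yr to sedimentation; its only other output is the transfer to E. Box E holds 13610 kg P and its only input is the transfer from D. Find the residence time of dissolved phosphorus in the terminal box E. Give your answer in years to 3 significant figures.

Box A: F(A→B) = (2683 + 1008) − 1317 = 2374.0 kg P/yr.
Box B: F(B→C) = (2374.0 + 914.1) − 1658 = 1630.1 kg P/yr.
Box C: F(C→D) = (1630.1 + 350.2) − 1021 = 959.30 kg P/yr.
Box D: F(D→E) = (959.30 + 596.5) − 410.8 = 1145.0 kg P/yr.
Box E throughput = its input = 1145.0 kg P/yr; τ = 13610 / 1145.0 = 11.89 yr.

11.9 yr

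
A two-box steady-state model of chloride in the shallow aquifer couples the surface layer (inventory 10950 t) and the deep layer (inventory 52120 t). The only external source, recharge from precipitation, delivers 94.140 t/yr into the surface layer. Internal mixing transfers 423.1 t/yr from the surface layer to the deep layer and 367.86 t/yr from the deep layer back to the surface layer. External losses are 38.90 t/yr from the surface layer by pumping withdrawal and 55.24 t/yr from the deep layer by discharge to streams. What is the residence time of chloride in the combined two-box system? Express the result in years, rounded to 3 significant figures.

Residence time in the combined system uses the total inventory and the total *external* removal — internal exchanges between the two boxes cancel.
M_total = 10950 + 52120 = 63070 t.
ΣF_external_out = 38.90 + 55.24 = 94.140 t/yr.
τ = M_total / ΣF_ext = 63070 / 94.140 = 670.0 yr.

670 yr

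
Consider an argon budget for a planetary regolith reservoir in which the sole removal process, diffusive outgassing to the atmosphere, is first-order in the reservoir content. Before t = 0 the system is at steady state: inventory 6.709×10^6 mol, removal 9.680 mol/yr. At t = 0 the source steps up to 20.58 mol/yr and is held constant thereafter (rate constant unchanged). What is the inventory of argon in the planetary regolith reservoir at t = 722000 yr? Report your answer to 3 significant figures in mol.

The sink rate constant is k = F₀/M₀ = 9.680/6.709×10^6 = 1.443×10^-6 yr⁻¹.
Solving dM/dt = F₁ − kM with M(0) = M₀ gives M(t) = F₁/k + (M₀ − F₁/k)·e^(−kt).
F₁/k = 20.58/1.443×10^-6 = 1.4264×10^7 mol; kt = 1.443×10^-6 × 722000 = 1.042, e^(−kt) = 0.3528.
M(722000) = 1.4264×10^7 + (6.709×10^6 − 1.4264×10^7) × 0.3528 = 1.4264×10^7 − 2.666×10^6 = 1.1598×10^7 mol.

1.16×10^7 mol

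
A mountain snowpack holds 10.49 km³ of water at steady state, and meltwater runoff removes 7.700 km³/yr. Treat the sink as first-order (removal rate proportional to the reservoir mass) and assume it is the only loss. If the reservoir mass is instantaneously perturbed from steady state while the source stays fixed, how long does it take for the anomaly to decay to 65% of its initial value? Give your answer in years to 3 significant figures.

For a linear reservoir the anomaly decays as exp(−t/τ) with τ = M/F = 10.49/7.700 = 1.362 yr.
exp(−t/τ) = 0.65 ⇒ t = −τ ln(0.65) = 1.362 × 0.4308 = 0.5869 yr.

0.587 yr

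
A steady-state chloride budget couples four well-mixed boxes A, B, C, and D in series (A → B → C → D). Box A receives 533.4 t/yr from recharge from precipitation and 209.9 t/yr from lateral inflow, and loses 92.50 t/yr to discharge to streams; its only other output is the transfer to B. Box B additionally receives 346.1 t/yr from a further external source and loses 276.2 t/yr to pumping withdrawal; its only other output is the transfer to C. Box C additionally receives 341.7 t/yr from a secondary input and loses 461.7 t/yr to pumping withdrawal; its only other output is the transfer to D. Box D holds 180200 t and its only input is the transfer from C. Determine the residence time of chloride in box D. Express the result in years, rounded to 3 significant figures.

300 yr

Box A: F(A→B) = (533.4 + 209.9) − 92.50 = 650.80 t/yr.
Box B: F(B→C) = (650.80 + 346.1) − 276.2 = 720.70 t/yr.
Box C: F(C→D) = (720.70 + 341.7) − 461.7 = 600.70 t/yr.
Box D throughput = its input = 600.70 t/yr; τ = 180200 / 600.70 = 300.0 yr.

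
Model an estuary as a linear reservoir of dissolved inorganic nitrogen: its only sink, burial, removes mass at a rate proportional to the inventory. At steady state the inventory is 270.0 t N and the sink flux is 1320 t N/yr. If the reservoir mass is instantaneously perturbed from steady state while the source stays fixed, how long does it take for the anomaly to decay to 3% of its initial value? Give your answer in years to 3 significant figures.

0.717 yr

For a linear reservoir the anomaly decays as exp(−t/τ) with τ = M/F = 270.0/1320 = 0.2045 yr.
exp(−t/τ) = 0.03 ⇒ t = −τ ln(0.03) = 0.2045 × 3.507 = 0.7173 yr.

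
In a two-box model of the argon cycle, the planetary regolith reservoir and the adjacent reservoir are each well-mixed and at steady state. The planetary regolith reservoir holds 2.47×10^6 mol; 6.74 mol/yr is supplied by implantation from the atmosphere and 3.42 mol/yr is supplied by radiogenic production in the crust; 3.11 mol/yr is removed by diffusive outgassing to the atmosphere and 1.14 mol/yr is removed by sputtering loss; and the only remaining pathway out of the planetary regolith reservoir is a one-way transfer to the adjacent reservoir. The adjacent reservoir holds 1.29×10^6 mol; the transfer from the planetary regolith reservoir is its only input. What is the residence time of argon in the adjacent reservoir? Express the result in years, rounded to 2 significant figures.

220000 yr

Balance the planetary regolith reservoir: ΣF_in = 6.74 + 3.42 = 10.160 mol/yr.
Transfer to the adjacent reservoir = ΣF_in − (3.11 + 1.14) = 5.9100 mol/yr.
At steady state the output of the adjacent reservoir equals its input, 5.9100 mol/yr.
τ = M / F = 1.29×10^6 / 5.9100 = 218300 yr.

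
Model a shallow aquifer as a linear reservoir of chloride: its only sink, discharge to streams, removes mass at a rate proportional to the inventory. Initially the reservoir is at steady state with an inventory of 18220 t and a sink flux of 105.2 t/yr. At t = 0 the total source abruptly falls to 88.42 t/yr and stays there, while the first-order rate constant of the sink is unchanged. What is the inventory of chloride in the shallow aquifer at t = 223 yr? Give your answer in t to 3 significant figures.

Residence time τ = M₀/F₀ = 173.2 yr. The eventual steady state is M_∞ = M₀·(F₁/F₀) = 18220 × 88.42/105.2 = 15314 t.
The anomaly ΔM(t) = M(t) − M_∞ decays as ΔM₀·e^(−t/τ) with ΔM₀ = 18220 − 15314 = 2906 t.
At t = 223 yr, e^(−t/τ) = e^(−1.288) = 0.2759, so ΔM = 801.9 t and M = 15314 + 801.9 = 16116 t.

16100 t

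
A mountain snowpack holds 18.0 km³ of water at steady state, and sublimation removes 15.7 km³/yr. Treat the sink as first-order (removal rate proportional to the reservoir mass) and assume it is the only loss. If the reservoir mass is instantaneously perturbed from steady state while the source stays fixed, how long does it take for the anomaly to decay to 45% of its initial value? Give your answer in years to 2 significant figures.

For a linear reservoir the anomaly decays as exp(−t/τ) with τ = M/F = 18.0/15.7 = 1.146 yr.
exp(−t/τ) = 0.45 ⇒ t = −τ ln(0.45) = 1.146 × 0.7985 = 0.9155 yr.

0.92 yr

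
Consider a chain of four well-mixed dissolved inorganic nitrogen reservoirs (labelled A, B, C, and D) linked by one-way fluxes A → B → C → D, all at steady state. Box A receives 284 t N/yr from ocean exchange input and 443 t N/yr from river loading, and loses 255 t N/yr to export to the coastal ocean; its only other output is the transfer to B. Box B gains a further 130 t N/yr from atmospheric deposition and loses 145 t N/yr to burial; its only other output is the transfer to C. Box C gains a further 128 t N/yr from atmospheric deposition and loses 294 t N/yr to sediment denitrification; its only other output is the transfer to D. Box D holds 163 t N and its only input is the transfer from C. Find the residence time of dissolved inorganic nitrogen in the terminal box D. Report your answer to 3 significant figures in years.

0.560 yr

Box A: F(A→B) = (284 + 443) − 255 = 472.00 t N/yr.
Box B: F(B→C) = (472.00 + 130) − 145 = 457.00 t N/yr.
Box C: F(C→D) = (457.00 + 128) − 294 = 291.00 t N/yr.
Box D throughput = its input = 291.00 t N/yr; τ = 163 / 291.00 = 0.5601 yr.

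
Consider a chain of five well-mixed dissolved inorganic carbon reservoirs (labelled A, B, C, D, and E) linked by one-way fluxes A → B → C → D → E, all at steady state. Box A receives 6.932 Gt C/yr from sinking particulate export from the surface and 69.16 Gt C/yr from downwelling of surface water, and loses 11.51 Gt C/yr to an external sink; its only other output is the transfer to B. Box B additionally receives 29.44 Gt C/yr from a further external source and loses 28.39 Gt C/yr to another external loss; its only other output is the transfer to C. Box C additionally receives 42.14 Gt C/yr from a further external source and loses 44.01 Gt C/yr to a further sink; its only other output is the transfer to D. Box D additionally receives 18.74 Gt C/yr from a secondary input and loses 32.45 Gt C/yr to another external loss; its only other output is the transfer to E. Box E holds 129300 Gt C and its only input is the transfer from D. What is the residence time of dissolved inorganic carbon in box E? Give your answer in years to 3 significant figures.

Box A: F(A→B) = (6.932 + 69.16) − 11.51 = 64.582 Gt C/yr.
Box B: F(B→C) = (64.582 + 29.44) − 28.39 = 65.632 Gt C/yr.
Box C: F(C→D) = (65.632 + 42.14) − 44.01 = 63.762 Gt C/yr.
Box D: F(D→E) = (63.762 + 18.74) − 32.45 = 50.052 Gt C/yr.
Box E throughput = its input = 50.052 Gt C/yr; τ = 129300 / 50.052 = 2583 yr.

2580 yr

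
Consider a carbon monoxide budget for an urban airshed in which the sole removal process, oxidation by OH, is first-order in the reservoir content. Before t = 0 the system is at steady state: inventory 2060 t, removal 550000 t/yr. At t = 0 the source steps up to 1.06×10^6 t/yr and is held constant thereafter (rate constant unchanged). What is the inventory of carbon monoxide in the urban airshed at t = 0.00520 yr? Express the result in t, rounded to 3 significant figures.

Residence time τ = M₀/F₀ = 0.003745 yr. The eventual steady state is M_∞ = M₀·(F₁/F₀) = 2060 × 1.06×10^6/550000 = 3970.2 t.
The anomaly ΔM(t) = M(t) − M_∞ decays as ΔM₀·e^(−t/τ) with ΔM₀ = 2060 − 3970.2 = −1910 t.
At t = 0.00520 yr, e^(−t/τ) = e^(−1.388) = 0.2495, so ΔM = −476.6 t and M = 3970.2 − 476.6 = 3493.6 t.

3490 t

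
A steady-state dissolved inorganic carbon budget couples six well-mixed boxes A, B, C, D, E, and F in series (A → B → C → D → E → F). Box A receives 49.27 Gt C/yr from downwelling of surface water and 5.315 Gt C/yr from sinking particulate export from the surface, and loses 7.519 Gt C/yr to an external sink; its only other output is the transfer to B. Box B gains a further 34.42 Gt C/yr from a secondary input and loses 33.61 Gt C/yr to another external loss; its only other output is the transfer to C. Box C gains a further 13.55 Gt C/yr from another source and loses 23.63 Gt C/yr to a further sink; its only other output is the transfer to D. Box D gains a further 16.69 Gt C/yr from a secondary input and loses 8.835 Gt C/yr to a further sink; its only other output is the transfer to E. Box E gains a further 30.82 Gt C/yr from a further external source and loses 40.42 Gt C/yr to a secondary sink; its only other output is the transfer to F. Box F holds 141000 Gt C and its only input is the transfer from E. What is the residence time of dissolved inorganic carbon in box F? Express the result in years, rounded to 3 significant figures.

Box A: F(A→B) = (49.27 + 5.315) − 7.519 = 47.066 Gt C/yr.
Box B: F(B→C) = (47.066 + 34.42) − 33.61 = 47.876 Gt C/yr.
Box C: F(C→D) = (47.876 + 13.55) − 23.63 = 37.796 Gt C/yr.
Box D: F(D→E) = (37.796 + 16.69) − 8.835 = 45.651 Gt C/yr.
Box E: F(E→F) = (45.651 + 30.82) − 40.42 = 36.051 Gt C/yr.
Box F throughput = its input = 36.051 Gt C/yr; τ = 141000 / 36.051 = 3911 yr.

3910 yr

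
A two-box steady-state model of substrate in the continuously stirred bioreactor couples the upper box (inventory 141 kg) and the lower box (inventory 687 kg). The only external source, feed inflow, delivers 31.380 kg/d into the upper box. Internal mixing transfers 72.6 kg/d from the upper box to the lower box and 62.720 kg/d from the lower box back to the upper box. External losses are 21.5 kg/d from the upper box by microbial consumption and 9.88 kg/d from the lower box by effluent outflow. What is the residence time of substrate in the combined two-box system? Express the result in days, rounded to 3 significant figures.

26.4 d

Treat the two boxes together as one reservoir: the mixing fluxes between them are internal recycling, so τ = ΣM / Σ(external losses).
M_total = 141 + 687 = 828.00 kg.
ΣF_external_out = 21.5 + 9.88 = 31.380 kg/d.
τ = M_total / ΣF_ext = 828.00 / 31.380 = 26.39 d.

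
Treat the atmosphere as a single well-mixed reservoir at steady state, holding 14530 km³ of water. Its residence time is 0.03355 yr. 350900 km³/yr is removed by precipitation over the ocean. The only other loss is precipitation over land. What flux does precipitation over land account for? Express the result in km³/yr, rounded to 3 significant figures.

82200 km³/yr

Total removal F = M/τ = 14530 / 0.03355 = 433100 km³/yr.
Precipitation over land = F − (350900) = 433100 − 350900 = 82180 km³/yr.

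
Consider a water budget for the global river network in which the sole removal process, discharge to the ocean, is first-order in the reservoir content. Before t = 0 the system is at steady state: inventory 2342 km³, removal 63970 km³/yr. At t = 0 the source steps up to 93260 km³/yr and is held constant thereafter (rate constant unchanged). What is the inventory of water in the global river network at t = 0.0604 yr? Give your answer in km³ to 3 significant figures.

The sink rate constant is k = F₀/M₀ = 63970/2342 = 27.31 yr⁻¹.
Solving dM/dt = F₁ − kM with M(0) = M₀ gives M(t) = F₁/k + (M₀ − F₁/k)·e^(−kt).
F₁/k = 93260/27.31 = 3414.3 km³; kt = 27.31 × 0.0604 = 1.650, e^(−kt) = 0.1921.
M(0.0604) = 3414.3 + (2342 − 3414.3) × 0.1921 = 3414.3 − 206.0 = 3208.3 km³.

3210 km³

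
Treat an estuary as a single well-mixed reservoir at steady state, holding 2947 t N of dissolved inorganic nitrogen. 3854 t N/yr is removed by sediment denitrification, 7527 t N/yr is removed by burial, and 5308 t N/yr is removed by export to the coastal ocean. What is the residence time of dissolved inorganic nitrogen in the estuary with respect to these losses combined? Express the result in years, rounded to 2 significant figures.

Total removal = 3854 + 7527 + 5308 = 16689 t N/yr.
τ = M / ΣF_out = 2947 / 16689 = 0.1766 yr.

0.18 yr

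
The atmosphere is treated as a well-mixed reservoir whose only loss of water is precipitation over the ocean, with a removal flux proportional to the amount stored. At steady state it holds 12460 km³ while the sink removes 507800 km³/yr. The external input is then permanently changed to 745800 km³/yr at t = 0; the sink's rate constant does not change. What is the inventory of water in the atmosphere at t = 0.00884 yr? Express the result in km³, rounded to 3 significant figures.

14200 km³

τ = M₀/F₀ = 12460/507800 = 0.02454 yr; rate constant k = 1/τ.
New steady state M_∞ = F₁/k = F₁·τ = 745800 × 0.02454 = 18300 km³.
M(t) = M_∞ + (M₀ − M_∞)·e^(−t/τ); t/τ = 0.00884/0.02454 = 0.3603, so e^(−t/τ) = 0.6975.
M(t) = 18300 − 5840 × 0.6975 = 14227 km³.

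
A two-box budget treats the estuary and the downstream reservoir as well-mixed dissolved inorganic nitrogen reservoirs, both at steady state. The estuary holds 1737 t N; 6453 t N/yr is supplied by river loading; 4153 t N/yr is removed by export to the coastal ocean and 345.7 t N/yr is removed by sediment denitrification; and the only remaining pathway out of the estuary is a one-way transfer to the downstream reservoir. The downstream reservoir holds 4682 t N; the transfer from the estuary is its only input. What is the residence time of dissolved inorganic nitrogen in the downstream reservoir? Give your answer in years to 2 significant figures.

Balance the estuary: ΣF_in = 6453.0 t N/yr.
Transfer to the downstream reservoir = ΣF_in − (4153 + 345.7) = 1954.3 t N/yr.
At steady state the output of the downstream reservoir equals its input, 1954.3 t N/yr.
τ = M / F = 4682 / 1954.3 = 2.396 yr.

2.4 yr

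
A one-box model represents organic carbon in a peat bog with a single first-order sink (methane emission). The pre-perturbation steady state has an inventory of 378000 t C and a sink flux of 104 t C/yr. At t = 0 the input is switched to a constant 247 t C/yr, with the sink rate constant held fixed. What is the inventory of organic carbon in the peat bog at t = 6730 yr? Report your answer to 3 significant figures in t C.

Residence time τ = M₀/F₀ = 3635 yr. The eventual steady state is M_∞ = M₀·(F₁/F₀) = 378000 × 247/104 = 897750 t C.
The anomaly ΔM(t) = M(t) − M_∞ decays as ΔM₀·e^(−t/τ) with ΔM₀ = 378000 − 897750 = −519800 t C.
At t = 6730 yr, e^(−t/τ) = e^(−1.852) = 0.1570, so ΔM = −81590 t C and M = 897750 − 81590 = 816160 t C.

816000 t C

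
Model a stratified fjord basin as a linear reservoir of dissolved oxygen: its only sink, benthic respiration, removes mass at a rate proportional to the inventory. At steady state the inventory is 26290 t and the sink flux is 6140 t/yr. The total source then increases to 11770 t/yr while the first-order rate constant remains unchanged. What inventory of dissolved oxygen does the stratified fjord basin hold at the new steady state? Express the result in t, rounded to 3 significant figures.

Rate constant k = F/M = 6140 / 26290 = 0.2335 yr⁻¹.
At the new steady state, source = k·M_new ⇒ M_new = 11770 / 0.2335 = 50400 t.
(Equivalently M_new = M × F_new/F_old = 26290 × 11770/6140.)

50400 t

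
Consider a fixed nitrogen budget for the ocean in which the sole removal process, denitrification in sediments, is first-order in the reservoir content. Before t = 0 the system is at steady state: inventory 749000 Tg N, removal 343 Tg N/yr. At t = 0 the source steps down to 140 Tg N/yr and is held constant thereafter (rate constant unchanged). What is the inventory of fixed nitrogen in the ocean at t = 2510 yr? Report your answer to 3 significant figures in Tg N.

τ = M₀/F₀ = 749000/343 = 2184 yr; rate constant k = 1/τ.
New steady state M_∞ = F₁/k = F₁·τ = 140 × 2184 = 305710 Tg N.
M(t) = M_∞ + (M₀ − M_∞)·e^(−t/τ); t/τ = 2510/2184 = 1.149, so e^(−t/τ) = 0.3168.
M(t) = 305710 + 443300 × 0.3168 = 446150 Tg N.

446000 Tg N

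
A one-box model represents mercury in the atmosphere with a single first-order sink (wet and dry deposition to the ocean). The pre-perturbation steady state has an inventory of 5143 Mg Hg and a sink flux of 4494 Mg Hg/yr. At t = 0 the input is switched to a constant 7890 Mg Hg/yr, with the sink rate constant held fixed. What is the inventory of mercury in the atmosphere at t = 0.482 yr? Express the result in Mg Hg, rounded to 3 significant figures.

The sink rate constant is k = F₀/M₀ = 4494/5143 = 0.8738 yr⁻¹.
Solving dM/dt = F₁ − kM with M(0) = M₀ gives M(t) = F₁/k + (M₀ − F₁/k)·e^(−kt).
F₁/k = 7890/0.8738 = 9029.4 Mg Hg; kt = 0.8738 × 0.482 = 0.4212, e^(−kt) = 0.6563.
M(0.482) = 9029.4 + (5143 − 9029.4) × 0.6563 = 9029.4 − 2551 = 6478.9 Mg Hg.

6480 Mg Hg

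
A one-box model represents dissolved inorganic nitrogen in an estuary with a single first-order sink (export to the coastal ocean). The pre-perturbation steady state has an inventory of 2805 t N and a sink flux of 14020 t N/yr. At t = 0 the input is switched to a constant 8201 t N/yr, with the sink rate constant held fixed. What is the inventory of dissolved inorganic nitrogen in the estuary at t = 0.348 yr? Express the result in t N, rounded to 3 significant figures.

1850 t N

τ = M₀/F₀ = 2805/14020 = 0.2001 yr; rate constant k = 1/τ.
New steady state M_∞ = F₁/k = F₁·τ = 8201 × 0.2001 = 1640.8 t N.
M(t) = M_∞ + (M₀ − M_∞)·e^(−t/τ); t/τ = 0.348/0.2001 = 1.739, so e^(−t/τ) = 0.1756.
M(t) = 1640.8 + 1164 × 0.1756 = 1845.3 t N.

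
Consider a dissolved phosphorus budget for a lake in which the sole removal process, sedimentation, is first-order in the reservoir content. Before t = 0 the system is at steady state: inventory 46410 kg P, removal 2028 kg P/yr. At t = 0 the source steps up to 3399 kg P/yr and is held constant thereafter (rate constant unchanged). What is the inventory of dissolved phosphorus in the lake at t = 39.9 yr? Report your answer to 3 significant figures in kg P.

72300 kg P

The sink rate constant is k = F₀/M₀ = 2028/46410 = 0.04370 yr⁻¹.
Solving dM/dt = F₁ − kM with M(0) = M₀ gives M(t) = F₁/k + (M₀ − F₁/k)·e^(−kt).
F₁/k = 3399/0.04370 = 77785 kg P; kt = 0.04370 × 39.9 = 1.744, e^(−kt) = 0.1749.
M(39.9) = 77785 + (46410 − 77785) × 0.1749 = 77785 − 5488 = 72297 kg P.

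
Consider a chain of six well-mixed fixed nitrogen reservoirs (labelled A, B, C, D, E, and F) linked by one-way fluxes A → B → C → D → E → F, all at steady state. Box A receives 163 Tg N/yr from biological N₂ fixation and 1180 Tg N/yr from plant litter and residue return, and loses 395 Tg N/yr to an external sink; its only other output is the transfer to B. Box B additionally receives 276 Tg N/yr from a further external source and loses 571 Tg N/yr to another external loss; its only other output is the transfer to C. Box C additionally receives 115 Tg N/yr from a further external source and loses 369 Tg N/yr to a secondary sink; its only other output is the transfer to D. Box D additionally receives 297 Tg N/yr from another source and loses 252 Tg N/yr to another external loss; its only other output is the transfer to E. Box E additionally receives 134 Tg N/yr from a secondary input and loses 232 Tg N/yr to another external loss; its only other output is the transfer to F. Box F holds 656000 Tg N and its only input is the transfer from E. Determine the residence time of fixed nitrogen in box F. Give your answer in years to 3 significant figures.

Box A: F(A→B) = (163 + 1180) − 395 = 948.00 Tg N/yr.
Box B: F(B→C) = (948.00 + 276) − 571 = 653.00 Tg N/yr.
Box C: F(C→D) = (653.00 + 115) − 369 = 399.00 Tg N/yr.
Box D: F(D→E) = (399.00 + 297) − 252 = 444.00 Tg N/yr.
Box E: F(E→F) = (444.00 + 134) − 232 = 346.00 Tg N/yr.
Box F throughput = its input = 346.00 Tg N/yr; τ = 656000 / 346.00 = 1896 yr.

1900 yr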